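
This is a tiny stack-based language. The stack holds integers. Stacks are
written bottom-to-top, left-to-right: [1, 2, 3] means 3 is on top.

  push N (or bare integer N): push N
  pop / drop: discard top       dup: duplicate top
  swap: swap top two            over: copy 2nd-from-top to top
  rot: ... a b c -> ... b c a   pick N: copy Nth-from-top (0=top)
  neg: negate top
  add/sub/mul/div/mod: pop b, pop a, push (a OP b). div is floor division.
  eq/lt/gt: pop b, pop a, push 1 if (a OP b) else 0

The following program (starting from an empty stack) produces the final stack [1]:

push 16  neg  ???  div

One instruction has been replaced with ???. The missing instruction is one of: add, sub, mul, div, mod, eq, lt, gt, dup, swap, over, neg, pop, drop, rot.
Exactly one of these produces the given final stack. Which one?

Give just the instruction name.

Stack before ???: [-16]
Stack after ???:  [-16, -16]
The instruction that transforms [-16] -> [-16, -16] is: dup

Answer: dup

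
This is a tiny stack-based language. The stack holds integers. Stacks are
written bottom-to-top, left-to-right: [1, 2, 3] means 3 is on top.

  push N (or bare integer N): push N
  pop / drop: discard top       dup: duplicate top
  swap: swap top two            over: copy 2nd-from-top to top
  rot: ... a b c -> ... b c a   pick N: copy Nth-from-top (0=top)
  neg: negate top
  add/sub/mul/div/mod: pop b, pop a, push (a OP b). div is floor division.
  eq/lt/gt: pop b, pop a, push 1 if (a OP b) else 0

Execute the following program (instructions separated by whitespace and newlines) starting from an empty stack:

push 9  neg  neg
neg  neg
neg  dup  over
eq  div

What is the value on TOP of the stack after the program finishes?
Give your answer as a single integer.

After 'push 9': [9]
After 'neg': [-9]
After 'neg': [9]
After 'neg': [-9]
After 'neg': [9]
After 'neg': [-9]
After 'dup': [-9, -9]
After 'over': [-9, -9, -9]
After 'eq': [-9, 1]
After 'div': [-9]

Answer: -9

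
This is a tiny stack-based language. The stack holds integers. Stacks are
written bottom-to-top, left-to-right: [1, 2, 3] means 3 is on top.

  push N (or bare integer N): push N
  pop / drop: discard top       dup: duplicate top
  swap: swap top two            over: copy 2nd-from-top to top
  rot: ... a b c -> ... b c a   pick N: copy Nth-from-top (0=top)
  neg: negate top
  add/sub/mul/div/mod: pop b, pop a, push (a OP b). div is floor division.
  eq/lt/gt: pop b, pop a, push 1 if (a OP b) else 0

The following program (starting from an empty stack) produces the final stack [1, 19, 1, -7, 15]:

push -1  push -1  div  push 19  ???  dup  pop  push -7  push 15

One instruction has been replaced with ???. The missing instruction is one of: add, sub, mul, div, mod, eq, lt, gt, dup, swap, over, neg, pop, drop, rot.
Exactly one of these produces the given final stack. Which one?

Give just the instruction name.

Answer: over

Derivation:
Stack before ???: [1, 19]
Stack after ???:  [1, 19, 1]
The instruction that transforms [1, 19] -> [1, 19, 1] is: over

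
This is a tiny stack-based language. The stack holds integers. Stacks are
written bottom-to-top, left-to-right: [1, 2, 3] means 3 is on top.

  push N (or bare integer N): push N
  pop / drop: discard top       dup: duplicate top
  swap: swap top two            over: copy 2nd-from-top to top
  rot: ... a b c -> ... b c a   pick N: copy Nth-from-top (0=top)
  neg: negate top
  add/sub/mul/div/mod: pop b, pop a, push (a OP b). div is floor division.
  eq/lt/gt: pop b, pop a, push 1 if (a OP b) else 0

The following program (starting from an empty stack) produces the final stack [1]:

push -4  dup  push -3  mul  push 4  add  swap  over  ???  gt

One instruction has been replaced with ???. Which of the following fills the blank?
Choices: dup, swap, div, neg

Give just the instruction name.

Answer: div

Derivation:
Stack before ???: [16, -4, 16]
Stack after ???:  [16, -1]
Checking each choice:
  dup: produces [16, -4, 0]
  swap: produces [16, 1]
  div: MATCH
  neg: produces [16, 1]


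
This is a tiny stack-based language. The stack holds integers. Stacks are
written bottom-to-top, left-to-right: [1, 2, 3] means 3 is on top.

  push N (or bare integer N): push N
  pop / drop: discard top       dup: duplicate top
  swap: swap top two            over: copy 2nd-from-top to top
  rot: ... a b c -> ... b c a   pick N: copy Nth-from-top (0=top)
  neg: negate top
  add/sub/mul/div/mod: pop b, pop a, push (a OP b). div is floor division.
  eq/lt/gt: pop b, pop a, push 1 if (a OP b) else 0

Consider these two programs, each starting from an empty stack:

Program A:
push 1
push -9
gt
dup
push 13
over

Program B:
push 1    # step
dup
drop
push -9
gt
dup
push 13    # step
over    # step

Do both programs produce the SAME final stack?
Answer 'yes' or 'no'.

Answer: yes

Derivation:
Program A trace:
  After 'push 1': [1]
  After 'push -9': [1, -9]
  After 'gt': [1]
  After 'dup': [1, 1]
  After 'push 13': [1, 1, 13]
  After 'over': [1, 1, 13, 1]
Program A final stack: [1, 1, 13, 1]

Program B trace:
  After 'push 1': [1]
  After 'dup': [1, 1]
  After 'drop': [1]
  After 'push -9': [1, -9]
  After 'gt': [1]
  After 'dup': [1, 1]
  After 'push 13': [1, 1, 13]
  After 'over': [1, 1, 13, 1]
Program B final stack: [1, 1, 13, 1]
Same: yes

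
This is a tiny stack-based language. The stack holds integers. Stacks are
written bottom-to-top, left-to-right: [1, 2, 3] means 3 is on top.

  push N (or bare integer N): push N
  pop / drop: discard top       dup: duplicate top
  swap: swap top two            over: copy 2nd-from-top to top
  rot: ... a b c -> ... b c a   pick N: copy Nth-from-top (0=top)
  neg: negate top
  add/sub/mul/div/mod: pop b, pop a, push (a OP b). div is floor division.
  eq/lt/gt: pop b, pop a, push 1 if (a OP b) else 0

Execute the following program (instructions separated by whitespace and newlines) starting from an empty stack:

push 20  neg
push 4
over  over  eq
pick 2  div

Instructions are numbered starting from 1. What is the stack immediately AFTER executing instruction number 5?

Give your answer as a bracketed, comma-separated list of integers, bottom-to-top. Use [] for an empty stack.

Step 1 ('push 20'): [20]
Step 2 ('neg'): [-20]
Step 3 ('push 4'): [-20, 4]
Step 4 ('over'): [-20, 4, -20]
Step 5 ('over'): [-20, 4, -20, 4]

Answer: [-20, 4, -20, 4]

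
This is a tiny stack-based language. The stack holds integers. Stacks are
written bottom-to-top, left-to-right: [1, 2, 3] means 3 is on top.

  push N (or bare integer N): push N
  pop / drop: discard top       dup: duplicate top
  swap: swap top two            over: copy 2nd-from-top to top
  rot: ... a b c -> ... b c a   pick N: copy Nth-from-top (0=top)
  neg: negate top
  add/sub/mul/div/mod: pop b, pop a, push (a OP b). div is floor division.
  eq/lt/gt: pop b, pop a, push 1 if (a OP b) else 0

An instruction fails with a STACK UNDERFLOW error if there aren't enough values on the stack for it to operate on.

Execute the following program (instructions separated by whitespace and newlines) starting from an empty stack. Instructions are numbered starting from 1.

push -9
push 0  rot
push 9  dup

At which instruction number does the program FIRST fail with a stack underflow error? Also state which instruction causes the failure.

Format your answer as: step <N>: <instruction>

Answer: step 3: rot

Derivation:
Step 1 ('push -9'): stack = [-9], depth = 1
Step 2 ('push 0'): stack = [-9, 0], depth = 2
Step 3 ('rot'): needs 3 value(s) but depth is 2 — STACK UNDERFLOW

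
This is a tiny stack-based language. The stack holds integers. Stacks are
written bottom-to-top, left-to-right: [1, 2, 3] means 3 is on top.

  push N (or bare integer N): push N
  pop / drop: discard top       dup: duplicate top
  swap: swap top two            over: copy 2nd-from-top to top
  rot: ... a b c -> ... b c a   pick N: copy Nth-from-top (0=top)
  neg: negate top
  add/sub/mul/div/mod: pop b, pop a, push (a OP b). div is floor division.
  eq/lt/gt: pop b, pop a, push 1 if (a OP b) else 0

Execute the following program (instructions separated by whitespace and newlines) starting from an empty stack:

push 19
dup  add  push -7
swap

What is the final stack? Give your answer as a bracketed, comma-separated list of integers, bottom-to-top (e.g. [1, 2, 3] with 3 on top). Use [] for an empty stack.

Answer: [-7, 38]

Derivation:
After 'push 19': [19]
After 'dup': [19, 19]
After 'add': [38]
After 'push -7': [38, -7]
After 'swap': [-7, 38]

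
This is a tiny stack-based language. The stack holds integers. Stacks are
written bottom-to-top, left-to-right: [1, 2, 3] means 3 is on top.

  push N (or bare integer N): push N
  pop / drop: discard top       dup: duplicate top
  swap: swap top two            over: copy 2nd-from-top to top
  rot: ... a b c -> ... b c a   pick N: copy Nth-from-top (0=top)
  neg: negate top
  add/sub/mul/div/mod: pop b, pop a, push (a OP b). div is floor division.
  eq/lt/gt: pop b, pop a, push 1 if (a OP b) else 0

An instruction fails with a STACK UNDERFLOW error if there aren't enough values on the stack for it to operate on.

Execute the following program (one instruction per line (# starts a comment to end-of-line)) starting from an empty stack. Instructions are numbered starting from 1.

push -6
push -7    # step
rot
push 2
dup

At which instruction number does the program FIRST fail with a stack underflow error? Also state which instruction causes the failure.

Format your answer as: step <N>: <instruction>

Answer: step 3: rot

Derivation:
Step 1 ('push -6'): stack = [-6], depth = 1
Step 2 ('push -7'): stack = [-6, -7], depth = 2
Step 3 ('rot'): needs 3 value(s) but depth is 2 — STACK UNDERFLOW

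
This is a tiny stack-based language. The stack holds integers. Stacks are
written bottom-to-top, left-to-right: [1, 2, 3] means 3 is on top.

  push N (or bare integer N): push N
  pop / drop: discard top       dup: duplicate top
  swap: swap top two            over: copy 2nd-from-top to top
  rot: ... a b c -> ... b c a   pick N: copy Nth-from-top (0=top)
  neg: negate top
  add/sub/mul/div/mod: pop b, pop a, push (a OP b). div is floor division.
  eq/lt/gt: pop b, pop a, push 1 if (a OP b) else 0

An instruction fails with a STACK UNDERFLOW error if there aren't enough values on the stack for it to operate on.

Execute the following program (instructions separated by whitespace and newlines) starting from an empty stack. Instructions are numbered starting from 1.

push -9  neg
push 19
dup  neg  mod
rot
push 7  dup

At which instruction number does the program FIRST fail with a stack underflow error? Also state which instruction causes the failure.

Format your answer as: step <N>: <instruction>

Step 1 ('push -9'): stack = [-9], depth = 1
Step 2 ('neg'): stack = [9], depth = 1
Step 3 ('push 19'): stack = [9, 19], depth = 2
Step 4 ('dup'): stack = [9, 19, 19], depth = 3
Step 5 ('neg'): stack = [9, 19, -19], depth = 3
Step 6 ('mod'): stack = [9, 0], depth = 2
Step 7 ('rot'): needs 3 value(s) but depth is 2 — STACK UNDERFLOW

Answer: step 7: rot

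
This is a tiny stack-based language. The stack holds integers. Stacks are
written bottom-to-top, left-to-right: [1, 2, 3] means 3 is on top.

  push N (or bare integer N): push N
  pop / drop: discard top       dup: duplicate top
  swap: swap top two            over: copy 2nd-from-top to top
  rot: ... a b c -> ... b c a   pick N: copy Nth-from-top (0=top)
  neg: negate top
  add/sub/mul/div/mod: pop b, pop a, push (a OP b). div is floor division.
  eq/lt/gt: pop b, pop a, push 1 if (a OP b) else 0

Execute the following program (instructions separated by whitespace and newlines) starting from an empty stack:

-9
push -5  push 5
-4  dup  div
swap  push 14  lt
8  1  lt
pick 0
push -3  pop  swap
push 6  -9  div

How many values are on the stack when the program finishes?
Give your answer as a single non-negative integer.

After 'push -9': stack = [-9] (depth 1)
After 'push -5': stack = [-9, -5] (depth 2)
After 'push 5': stack = [-9, -5, 5] (depth 3)
After 'push -4': stack = [-9, -5, 5, -4] (depth 4)
After 'dup': stack = [-9, -5, 5, -4, -4] (depth 5)
After 'div': stack = [-9, -5, 5, 1] (depth 4)
After 'swap': stack = [-9, -5, 1, 5] (depth 4)
After 'push 14': stack = [-9, -5, 1, 5, 14] (depth 5)
After 'lt': stack = [-9, -5, 1, 1] (depth 4)
After 'push 8': stack = [-9, -5, 1, 1, 8] (depth 5)
After 'push 1': stack = [-9, -5, 1, 1, 8, 1] (depth 6)
After 'lt': stack = [-9, -5, 1, 1, 0] (depth 5)
After 'pick 0': stack = [-9, -5, 1, 1, 0, 0] (depth 6)
After 'push -3': stack = [-9, -5, 1, 1, 0, 0, -3] (depth 7)
After 'pop': stack = [-9, -5, 1, 1, 0, 0] (depth 6)
After 'swap': stack = [-9, -5, 1, 1, 0, 0] (depth 6)
After 'push 6': stack = [-9, -5, 1, 1, 0, 0, 6] (depth 7)
After 'push -9': stack = [-9, -5, 1, 1, 0, 0, 6, -9] (depth 8)
After 'div': stack = [-9, -5, 1, 1, 0, 0, -1] (depth 7)

Answer: 7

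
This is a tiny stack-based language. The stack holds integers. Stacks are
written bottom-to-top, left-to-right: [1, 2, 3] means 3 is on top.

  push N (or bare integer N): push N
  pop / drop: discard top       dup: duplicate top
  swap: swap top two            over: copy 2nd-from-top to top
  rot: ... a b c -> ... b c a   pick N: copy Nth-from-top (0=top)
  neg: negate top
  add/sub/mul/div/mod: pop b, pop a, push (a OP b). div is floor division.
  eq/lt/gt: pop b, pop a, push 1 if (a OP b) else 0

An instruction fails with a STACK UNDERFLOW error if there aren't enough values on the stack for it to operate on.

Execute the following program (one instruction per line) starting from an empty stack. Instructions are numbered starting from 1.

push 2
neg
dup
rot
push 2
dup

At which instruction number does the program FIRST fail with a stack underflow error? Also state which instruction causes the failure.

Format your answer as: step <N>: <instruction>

Step 1 ('push 2'): stack = [2], depth = 1
Step 2 ('neg'): stack = [-2], depth = 1
Step 3 ('dup'): stack = [-2, -2], depth = 2
Step 4 ('rot'): needs 3 value(s) but depth is 2 — STACK UNDERFLOW

Answer: step 4: rot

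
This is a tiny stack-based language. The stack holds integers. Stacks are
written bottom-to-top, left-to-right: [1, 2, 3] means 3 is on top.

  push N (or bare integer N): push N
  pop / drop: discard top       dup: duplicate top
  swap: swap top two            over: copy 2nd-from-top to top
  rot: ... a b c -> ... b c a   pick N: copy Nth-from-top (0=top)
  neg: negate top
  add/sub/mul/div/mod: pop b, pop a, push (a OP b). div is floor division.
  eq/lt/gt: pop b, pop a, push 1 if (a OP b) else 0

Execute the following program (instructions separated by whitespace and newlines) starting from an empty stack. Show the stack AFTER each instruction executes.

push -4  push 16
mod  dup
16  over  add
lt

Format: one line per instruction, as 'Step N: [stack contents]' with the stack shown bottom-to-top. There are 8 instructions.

Step 1: [-4]
Step 2: [-4, 16]
Step 3: [12]
Step 4: [12, 12]
Step 5: [12, 12, 16]
Step 6: [12, 12, 16, 12]
Step 7: [12, 12, 28]
Step 8: [12, 1]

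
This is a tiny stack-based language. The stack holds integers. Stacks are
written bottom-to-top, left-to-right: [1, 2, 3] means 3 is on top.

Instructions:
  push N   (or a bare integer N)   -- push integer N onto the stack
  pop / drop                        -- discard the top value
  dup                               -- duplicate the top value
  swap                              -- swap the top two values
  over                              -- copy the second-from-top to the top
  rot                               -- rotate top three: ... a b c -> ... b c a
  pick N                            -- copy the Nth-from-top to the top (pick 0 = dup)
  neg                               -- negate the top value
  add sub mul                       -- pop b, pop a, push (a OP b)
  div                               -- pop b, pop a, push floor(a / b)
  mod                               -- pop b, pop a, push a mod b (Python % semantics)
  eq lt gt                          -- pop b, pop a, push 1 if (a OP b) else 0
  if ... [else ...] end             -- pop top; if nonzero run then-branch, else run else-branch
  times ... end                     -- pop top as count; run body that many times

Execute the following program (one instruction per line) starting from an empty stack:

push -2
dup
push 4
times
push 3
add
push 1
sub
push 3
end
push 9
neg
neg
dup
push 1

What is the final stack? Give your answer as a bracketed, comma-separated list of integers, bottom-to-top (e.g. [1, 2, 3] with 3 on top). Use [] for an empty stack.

Answer: [-2, 0, 5, 5, 5, 3, 9, 9, 1]

Derivation:
After 'push -2': [-2]
After 'dup': [-2, -2]
After 'push 4': [-2, -2, 4]
After 'times': [-2, -2]
After 'push 3': [-2, -2, 3]
After 'add': [-2, 1]
After 'push 1': [-2, 1, 1]
After 'sub': [-2, 0]
After 'push 3': [-2, 0, 3]
After 'push 3': [-2, 0, 3, 3]
After 'add': [-2, 0, 6]
After 'push 1': [-2, 0, 6, 1]
  ...
After 'sub': [-2, 0, 5, 5]
After 'push 3': [-2, 0, 5, 5, 3]
After 'push 3': [-2, 0, 5, 5, 3, 3]
After 'add': [-2, 0, 5, 5, 6]
After 'push 1': [-2, 0, 5, 5, 6, 1]
After 'sub': [-2, 0, 5, 5, 5]
After 'push 3': [-2, 0, 5, 5, 5, 3]
After 'push 9': [-2, 0, 5, 5, 5, 3, 9]
After 'neg': [-2, 0, 5, 5, 5, 3, -9]
After 'neg': [-2, 0, 5, 5, 5, 3, 9]
After 'dup': [-2, 0, 5, 5, 5, 3, 9, 9]
After 'push 1': [-2, 0, 5, 5, 5, 3, 9, 9, 1]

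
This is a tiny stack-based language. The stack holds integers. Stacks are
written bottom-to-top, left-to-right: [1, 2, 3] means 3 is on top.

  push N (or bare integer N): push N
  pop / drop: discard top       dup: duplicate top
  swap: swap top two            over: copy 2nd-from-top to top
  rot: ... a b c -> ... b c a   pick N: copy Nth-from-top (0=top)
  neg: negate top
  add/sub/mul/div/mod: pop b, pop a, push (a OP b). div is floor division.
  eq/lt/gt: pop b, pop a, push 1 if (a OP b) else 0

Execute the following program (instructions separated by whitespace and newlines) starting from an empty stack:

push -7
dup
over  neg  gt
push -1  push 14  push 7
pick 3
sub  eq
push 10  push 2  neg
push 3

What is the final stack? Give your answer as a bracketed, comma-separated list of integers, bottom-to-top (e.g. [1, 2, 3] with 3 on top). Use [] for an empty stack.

After 'push -7': [-7]
After 'dup': [-7, -7]
After 'over': [-7, -7, -7]
After 'neg': [-7, -7, 7]
After 'gt': [-7, 0]
After 'push -1': [-7, 0, -1]
After 'push 14': [-7, 0, -1, 14]
After 'push 7': [-7, 0, -1, 14, 7]
After 'pick 3': [-7, 0, -1, 14, 7, 0]
After 'sub': [-7, 0, -1, 14, 7]
After 'eq': [-7, 0, -1, 0]
After 'push 10': [-7, 0, -1, 0, 10]
After 'push 2': [-7, 0, -1, 0, 10, 2]
After 'neg': [-7, 0, -1, 0, 10, -2]
After 'push 3': [-7, 0, -1, 0, 10, -2, 3]

Answer: [-7, 0, -1, 0, 10, -2, 3]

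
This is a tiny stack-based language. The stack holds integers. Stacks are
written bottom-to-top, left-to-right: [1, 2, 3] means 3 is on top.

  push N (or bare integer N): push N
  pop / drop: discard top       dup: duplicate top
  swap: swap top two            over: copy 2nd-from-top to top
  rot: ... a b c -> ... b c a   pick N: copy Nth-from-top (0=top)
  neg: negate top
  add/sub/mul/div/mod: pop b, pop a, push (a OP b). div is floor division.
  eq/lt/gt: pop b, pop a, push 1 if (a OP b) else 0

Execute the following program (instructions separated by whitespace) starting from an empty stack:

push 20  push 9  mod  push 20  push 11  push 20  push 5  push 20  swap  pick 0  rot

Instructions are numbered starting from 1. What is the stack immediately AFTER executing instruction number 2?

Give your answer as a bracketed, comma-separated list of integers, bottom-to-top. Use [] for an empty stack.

Step 1 ('push 20'): [20]
Step 2 ('push 9'): [20, 9]

Answer: [20, 9]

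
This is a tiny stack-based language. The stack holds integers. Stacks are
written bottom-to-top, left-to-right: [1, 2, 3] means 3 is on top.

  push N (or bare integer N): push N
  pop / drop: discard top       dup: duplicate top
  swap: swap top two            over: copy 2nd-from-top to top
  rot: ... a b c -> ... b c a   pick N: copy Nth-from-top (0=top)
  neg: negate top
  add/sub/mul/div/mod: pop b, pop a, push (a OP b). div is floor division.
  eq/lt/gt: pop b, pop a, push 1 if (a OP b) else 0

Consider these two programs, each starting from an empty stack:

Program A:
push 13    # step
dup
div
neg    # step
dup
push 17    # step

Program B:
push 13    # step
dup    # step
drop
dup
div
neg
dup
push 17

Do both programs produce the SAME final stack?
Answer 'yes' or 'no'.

Answer: yes

Derivation:
Program A trace:
  After 'push 13': [13]
  After 'dup': [13, 13]
  After 'div': [1]
  After 'neg': [-1]
  After 'dup': [-1, -1]
  After 'push 17': [-1, -1, 17]
Program A final stack: [-1, -1, 17]

Program B trace:
  After 'push 13': [13]
  After 'dup': [13, 13]
  After 'drop': [13]
  After 'dup': [13, 13]
  After 'div': [1]
  After 'neg': [-1]
  After 'dup': [-1, -1]
  After 'push 17': [-1, -1, 17]
Program B final stack: [-1, -1, 17]
Same: yes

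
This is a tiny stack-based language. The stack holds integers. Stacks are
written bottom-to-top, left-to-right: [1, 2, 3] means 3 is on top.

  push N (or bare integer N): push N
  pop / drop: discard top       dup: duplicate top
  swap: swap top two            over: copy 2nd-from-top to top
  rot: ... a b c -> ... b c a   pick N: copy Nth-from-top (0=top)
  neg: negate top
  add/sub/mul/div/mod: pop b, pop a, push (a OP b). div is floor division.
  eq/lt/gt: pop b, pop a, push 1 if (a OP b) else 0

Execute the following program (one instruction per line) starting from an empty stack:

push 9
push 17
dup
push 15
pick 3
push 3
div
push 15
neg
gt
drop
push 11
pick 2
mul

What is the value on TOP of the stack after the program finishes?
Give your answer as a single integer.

After 'push 9': [9]
After 'push 17': [9, 17]
After 'dup': [9, 17, 17]
After 'push 15': [9, 17, 17, 15]
After 'pick 3': [9, 17, 17, 15, 9]
After 'push 3': [9, 17, 17, 15, 9, 3]
After 'div': [9, 17, 17, 15, 3]
After 'push 15': [9, 17, 17, 15, 3, 15]
After 'neg': [9, 17, 17, 15, 3, -15]
After 'gt': [9, 17, 17, 15, 1]
After 'drop': [9, 17, 17, 15]
After 'push 11': [9, 17, 17, 15, 11]
After 'pick 2': [9, 17, 17, 15, 11, 17]
After 'mul': [9, 17, 17, 15, 187]

Answer: 187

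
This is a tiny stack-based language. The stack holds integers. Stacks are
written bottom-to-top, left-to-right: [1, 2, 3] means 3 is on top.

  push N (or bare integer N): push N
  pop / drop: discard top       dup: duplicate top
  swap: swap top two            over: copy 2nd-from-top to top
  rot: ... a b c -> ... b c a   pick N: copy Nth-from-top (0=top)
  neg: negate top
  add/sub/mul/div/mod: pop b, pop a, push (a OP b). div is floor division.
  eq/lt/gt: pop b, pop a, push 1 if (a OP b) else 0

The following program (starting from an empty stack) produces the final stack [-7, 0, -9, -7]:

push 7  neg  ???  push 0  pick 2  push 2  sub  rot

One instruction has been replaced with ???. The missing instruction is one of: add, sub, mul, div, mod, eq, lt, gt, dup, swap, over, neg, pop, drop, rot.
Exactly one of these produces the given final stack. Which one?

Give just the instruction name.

Stack before ???: [-7]
Stack after ???:  [-7, -7]
The instruction that transforms [-7] -> [-7, -7] is: dup

Answer: dup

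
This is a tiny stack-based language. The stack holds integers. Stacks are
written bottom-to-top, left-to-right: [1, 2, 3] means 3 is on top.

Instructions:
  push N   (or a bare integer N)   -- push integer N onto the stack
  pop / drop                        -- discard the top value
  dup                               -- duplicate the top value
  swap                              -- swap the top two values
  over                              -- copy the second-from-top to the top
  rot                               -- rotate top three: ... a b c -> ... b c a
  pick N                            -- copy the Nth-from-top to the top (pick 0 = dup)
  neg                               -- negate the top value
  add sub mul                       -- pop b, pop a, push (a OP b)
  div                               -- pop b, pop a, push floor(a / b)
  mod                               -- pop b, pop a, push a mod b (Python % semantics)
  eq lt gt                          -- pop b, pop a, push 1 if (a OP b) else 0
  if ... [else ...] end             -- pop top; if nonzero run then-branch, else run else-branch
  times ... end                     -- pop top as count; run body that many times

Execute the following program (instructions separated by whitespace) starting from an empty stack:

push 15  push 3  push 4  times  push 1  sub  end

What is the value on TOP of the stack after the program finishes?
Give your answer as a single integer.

After 'push 15': [15]
After 'push 3': [15, 3]
After 'push 4': [15, 3, 4]
After 'times': [15, 3]
After 'push 1': [15, 3, 1]
After 'sub': [15, 2]
After 'push 1': [15, 2, 1]
After 'sub': [15, 1]
After 'push 1': [15, 1, 1]
After 'sub': [15, 0]
After 'push 1': [15, 0, 1]
After 'sub': [15, -1]

Answer: -1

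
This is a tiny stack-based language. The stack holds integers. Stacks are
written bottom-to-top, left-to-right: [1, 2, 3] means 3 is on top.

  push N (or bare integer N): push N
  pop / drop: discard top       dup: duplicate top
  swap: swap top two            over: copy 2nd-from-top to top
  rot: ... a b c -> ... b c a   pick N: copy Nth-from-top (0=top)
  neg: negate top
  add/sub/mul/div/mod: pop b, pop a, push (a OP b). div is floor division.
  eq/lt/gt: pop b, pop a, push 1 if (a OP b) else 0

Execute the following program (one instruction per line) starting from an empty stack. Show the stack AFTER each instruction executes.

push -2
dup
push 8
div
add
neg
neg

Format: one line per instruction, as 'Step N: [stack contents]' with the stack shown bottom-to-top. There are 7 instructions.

Step 1: [-2]
Step 2: [-2, -2]
Step 3: [-2, -2, 8]
Step 4: [-2, -1]
Step 5: [-3]
Step 6: [3]
Step 7: [-3]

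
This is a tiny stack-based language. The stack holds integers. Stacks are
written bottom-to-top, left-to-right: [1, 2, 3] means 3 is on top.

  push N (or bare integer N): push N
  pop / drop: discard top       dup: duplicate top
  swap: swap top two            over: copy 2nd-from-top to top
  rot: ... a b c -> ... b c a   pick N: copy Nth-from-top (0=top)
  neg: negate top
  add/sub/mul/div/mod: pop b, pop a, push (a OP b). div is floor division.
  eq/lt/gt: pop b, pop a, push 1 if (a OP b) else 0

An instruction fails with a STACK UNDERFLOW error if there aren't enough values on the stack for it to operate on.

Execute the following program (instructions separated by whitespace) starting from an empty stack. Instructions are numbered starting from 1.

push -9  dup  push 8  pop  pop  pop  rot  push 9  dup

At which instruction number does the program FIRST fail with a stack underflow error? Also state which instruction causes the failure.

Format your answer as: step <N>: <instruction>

Step 1 ('push -9'): stack = [-9], depth = 1
Step 2 ('dup'): stack = [-9, -9], depth = 2
Step 3 ('push 8'): stack = [-9, -9, 8], depth = 3
Step 4 ('pop'): stack = [-9, -9], depth = 2
Step 5 ('pop'): stack = [-9], depth = 1
Step 6 ('pop'): stack = [], depth = 0
Step 7 ('rot'): needs 3 value(s) but depth is 0 — STACK UNDERFLOW

Answer: step 7: rot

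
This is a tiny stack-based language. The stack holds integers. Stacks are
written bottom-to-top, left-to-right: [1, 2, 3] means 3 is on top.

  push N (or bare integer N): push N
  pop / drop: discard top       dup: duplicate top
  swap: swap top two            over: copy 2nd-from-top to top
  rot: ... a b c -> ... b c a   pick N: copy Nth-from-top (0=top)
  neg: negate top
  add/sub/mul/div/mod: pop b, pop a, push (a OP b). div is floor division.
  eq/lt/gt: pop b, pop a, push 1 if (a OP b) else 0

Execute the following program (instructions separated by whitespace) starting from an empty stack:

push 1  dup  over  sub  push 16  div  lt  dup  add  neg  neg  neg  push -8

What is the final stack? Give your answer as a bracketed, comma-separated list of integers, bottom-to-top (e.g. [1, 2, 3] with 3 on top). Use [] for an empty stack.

Answer: [0, -8]

Derivation:
After 'push 1': [1]
After 'dup': [1, 1]
After 'over': [1, 1, 1]
After 'sub': [1, 0]
After 'push 16': [1, 0, 16]
After 'div': [1, 0]
After 'lt': [0]
After 'dup': [0, 0]
After 'add': [0]
After 'neg': [0]
After 'neg': [0]
After 'neg': [0]
After 'push -8': [0, -8]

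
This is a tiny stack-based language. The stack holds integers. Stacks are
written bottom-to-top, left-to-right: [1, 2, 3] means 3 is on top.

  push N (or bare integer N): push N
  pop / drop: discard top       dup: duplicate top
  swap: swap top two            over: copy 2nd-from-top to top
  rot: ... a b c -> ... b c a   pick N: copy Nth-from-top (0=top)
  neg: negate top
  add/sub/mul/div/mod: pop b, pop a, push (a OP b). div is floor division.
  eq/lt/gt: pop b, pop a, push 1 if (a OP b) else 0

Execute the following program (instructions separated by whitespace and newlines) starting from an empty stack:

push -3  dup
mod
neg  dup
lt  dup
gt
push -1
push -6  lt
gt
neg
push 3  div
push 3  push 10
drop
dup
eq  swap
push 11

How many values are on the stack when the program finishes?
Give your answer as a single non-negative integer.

Answer: 3

Derivation:
After 'push -3': stack = [-3] (depth 1)
After 'dup': stack = [-3, -3] (depth 2)
After 'mod': stack = [0] (depth 1)
After 'neg': stack = [0] (depth 1)
After 'dup': stack = [0, 0] (depth 2)
After 'lt': stack = [0] (depth 1)
After 'dup': stack = [0, 0] (depth 2)
After 'gt': stack = [0] (depth 1)
After 'push -1': stack = [0, -1] (depth 2)
After 'push -6': stack = [0, -1, -6] (depth 3)
  ...
After 'neg': stack = [0] (depth 1)
After 'push 3': stack = [0, 3] (depth 2)
After 'div': stack = [0] (depth 1)
After 'push 3': stack = [0, 3] (depth 2)
After 'push 10': stack = [0, 3, 10] (depth 3)
After 'drop': stack = [0, 3] (depth 2)
After 'dup': stack = [0, 3, 3] (depth 3)
After 'eq': stack = [0, 1] (depth 2)
After 'swap': stack = [1, 0] (depth 2)
After 'push 11': stack = [1, 0, 11] (depth 3)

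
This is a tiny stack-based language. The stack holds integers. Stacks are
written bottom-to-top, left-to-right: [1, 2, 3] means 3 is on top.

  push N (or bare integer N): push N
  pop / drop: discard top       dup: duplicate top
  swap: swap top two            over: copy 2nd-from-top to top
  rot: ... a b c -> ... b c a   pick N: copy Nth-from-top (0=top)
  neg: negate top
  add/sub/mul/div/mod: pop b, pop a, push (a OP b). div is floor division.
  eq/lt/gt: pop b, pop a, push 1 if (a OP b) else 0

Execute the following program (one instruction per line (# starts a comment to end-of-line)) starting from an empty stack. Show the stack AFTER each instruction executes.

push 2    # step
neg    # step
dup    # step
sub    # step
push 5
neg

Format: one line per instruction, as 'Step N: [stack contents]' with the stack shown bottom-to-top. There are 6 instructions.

Step 1: [2]
Step 2: [-2]
Step 3: [-2, -2]
Step 4: [0]
Step 5: [0, 5]
Step 6: [0, -5]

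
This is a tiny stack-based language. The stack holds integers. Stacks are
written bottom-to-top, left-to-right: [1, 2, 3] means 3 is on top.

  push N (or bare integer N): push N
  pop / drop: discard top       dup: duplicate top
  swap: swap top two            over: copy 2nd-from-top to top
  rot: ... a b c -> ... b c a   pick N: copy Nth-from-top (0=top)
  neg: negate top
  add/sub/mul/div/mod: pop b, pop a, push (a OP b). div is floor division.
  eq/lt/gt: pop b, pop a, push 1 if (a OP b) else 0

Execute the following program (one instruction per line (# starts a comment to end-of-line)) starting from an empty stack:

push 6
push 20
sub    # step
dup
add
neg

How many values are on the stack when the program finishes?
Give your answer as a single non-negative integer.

After 'push 6': stack = [6] (depth 1)
After 'push 20': stack = [6, 20] (depth 2)
After 'sub': stack = [-14] (depth 1)
After 'dup': stack = [-14, -14] (depth 2)
After 'add': stack = [-28] (depth 1)
After 'neg': stack = [28] (depth 1)

Answer: 1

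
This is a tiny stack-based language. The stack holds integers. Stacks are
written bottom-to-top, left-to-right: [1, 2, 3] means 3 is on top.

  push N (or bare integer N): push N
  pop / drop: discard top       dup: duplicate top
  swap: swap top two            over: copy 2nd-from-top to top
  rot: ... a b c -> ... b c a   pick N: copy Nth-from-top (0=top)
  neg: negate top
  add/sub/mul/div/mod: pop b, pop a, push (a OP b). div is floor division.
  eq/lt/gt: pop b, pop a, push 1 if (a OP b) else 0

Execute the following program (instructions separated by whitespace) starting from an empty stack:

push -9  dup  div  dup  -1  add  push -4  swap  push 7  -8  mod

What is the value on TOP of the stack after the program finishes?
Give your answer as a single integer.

After 'push -9': [-9]
After 'dup': [-9, -9]
After 'div': [1]
After 'dup': [1, 1]
After 'push -1': [1, 1, -1]
After 'add': [1, 0]
After 'push -4': [1, 0, -4]
After 'swap': [1, -4, 0]
After 'push 7': [1, -4, 0, 7]
After 'push -8': [1, -4, 0, 7, -8]
After 'mod': [1, -4, 0, -1]

Answer: -1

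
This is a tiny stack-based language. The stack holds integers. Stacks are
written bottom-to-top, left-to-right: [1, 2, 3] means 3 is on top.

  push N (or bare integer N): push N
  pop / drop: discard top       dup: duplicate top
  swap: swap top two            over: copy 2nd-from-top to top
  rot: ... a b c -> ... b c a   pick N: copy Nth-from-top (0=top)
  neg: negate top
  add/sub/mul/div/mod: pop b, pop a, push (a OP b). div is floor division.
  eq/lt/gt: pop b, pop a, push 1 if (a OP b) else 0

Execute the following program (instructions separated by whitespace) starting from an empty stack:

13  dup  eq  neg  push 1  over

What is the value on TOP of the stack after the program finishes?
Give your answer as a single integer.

Answer: -1

Derivation:
After 'push 13': [13]
After 'dup': [13, 13]
After 'eq': [1]
After 'neg': [-1]
After 'push 1': [-1, 1]
After 'over': [-1, 1, -1]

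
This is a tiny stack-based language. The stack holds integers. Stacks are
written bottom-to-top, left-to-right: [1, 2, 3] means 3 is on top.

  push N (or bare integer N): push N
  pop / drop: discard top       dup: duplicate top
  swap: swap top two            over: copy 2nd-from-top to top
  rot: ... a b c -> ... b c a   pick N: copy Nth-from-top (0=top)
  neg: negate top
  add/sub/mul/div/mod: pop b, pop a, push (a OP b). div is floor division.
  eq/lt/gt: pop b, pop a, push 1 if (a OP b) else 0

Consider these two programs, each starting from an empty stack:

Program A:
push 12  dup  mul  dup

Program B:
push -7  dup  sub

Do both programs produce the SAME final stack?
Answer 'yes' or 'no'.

Answer: no

Derivation:
Program A trace:
  After 'push 12': [12]
  After 'dup': [12, 12]
  After 'mul': [144]
  After 'dup': [144, 144]
Program A final stack: [144, 144]

Program B trace:
  After 'push -7': [-7]
  After 'dup': [-7, -7]
  After 'sub': [0]
Program B final stack: [0]
Same: no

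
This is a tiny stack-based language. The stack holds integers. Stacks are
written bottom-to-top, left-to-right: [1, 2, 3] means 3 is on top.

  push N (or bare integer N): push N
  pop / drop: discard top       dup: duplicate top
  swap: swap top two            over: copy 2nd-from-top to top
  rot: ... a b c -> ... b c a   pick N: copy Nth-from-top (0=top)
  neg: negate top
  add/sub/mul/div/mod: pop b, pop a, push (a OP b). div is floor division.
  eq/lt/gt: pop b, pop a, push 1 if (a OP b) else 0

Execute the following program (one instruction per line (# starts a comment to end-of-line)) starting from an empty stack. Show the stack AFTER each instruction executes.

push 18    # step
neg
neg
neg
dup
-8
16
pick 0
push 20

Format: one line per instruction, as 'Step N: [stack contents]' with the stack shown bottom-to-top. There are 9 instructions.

Step 1: [18]
Step 2: [-18]
Step 3: [18]
Step 4: [-18]
Step 5: [-18, -18]
Step 6: [-18, -18, -8]
Step 7: [-18, -18, -8, 16]
Step 8: [-18, -18, -8, 16, 16]
Step 9: [-18, -18, -8, 16, 16, 20]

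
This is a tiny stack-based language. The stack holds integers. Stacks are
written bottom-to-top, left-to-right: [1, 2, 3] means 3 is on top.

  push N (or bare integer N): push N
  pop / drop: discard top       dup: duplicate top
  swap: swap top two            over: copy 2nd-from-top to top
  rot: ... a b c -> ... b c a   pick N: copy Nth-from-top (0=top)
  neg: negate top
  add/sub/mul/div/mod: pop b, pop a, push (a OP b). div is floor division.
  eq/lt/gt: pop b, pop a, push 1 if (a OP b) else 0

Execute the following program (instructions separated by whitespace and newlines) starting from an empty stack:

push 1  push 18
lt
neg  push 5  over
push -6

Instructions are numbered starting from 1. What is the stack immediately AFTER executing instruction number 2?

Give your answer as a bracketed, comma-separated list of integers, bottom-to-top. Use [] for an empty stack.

Answer: [1, 18]

Derivation:
Step 1 ('push 1'): [1]
Step 2 ('push 18'): [1, 18]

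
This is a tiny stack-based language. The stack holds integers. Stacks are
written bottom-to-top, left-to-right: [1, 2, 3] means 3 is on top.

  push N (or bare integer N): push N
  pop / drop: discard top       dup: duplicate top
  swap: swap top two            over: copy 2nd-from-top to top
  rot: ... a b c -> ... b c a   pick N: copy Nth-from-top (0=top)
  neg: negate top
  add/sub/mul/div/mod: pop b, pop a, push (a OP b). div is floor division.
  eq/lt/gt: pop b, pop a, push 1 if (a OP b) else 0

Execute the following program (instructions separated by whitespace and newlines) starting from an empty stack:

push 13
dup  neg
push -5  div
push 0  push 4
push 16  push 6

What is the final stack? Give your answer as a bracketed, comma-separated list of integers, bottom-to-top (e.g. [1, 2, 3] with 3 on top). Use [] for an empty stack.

Answer: [13, 2, 0, 4, 16, 6]

Derivation:
After 'push 13': [13]
After 'dup': [13, 13]
After 'neg': [13, -13]
After 'push -5': [13, -13, -5]
After 'div': [13, 2]
After 'push 0': [13, 2, 0]
After 'push 4': [13, 2, 0, 4]
After 'push 16': [13, 2, 0, 4, 16]
After 'push 6': [13, 2, 0, 4, 16, 6]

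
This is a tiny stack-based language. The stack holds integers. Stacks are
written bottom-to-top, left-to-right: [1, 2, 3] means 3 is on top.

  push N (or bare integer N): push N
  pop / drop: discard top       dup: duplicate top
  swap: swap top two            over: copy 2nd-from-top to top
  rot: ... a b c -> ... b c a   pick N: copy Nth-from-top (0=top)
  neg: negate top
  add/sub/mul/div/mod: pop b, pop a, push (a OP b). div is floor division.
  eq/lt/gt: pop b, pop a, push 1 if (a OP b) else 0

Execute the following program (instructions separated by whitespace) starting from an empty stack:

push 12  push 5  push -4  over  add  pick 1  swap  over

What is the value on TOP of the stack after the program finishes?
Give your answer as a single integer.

After 'push 12': [12]
After 'push 5': [12, 5]
After 'push -4': [12, 5, -4]
After 'over': [12, 5, -4, 5]
After 'add': [12, 5, 1]
After 'pick 1': [12, 5, 1, 5]
After 'swap': [12, 5, 5, 1]
After 'over': [12, 5, 5, 1, 5]

Answer: 5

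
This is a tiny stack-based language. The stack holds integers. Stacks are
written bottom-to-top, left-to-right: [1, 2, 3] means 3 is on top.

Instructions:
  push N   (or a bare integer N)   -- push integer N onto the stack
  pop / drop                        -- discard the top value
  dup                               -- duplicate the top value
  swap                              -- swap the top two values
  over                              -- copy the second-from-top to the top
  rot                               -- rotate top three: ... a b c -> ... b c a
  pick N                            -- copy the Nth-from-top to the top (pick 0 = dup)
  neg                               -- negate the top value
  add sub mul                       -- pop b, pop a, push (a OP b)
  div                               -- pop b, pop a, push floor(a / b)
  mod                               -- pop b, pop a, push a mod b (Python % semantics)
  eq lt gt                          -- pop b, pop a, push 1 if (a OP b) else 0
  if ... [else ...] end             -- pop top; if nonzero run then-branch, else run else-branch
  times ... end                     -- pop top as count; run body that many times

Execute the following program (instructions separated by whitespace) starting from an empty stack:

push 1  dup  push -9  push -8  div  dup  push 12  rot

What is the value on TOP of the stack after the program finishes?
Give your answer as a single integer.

After 'push 1': [1]
After 'dup': [1, 1]
After 'push -9': [1, 1, -9]
After 'push -8': [1, 1, -9, -8]
After 'div': [1, 1, 1]
After 'dup': [1, 1, 1, 1]
After 'push 12': [1, 1, 1, 1, 12]
After 'rot': [1, 1, 1, 12, 1]

Answer: 1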